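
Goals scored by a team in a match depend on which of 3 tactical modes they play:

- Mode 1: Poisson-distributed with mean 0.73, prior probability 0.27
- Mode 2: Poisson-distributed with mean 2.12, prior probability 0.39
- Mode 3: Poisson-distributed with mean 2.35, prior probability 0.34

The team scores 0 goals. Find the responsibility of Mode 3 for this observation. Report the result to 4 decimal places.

P(component k | x) = π_k·f_k(x) / marginal(x), where marginal(x) = Σ_j π_j·f_j(x).
Poisson probabilities:
  f_1 = e^(−0.73)·0.73^0/0! = 0.481909
  f_2 = e^(−2.12)·2.12^0/0! = 0.120032
  f_3 = e^(−2.35)·2.35^0/0! = 0.0953692
Unnormalised posteriors:
  π_1·f_1 = 0.27 × 0.481909 = 0.130115
  π_2·f_2 = 0.39 × 0.120032 = 0.0468123
  π_3·f_3 = 0.34 × 0.0953692 = 0.0324255
Marginal: 0.130115 + 0.0468123 + 0.0324255 = 0.209353
P(Mode 3 | x) = 0.0324255 / 0.209353 ≈ 0.1549

0.1549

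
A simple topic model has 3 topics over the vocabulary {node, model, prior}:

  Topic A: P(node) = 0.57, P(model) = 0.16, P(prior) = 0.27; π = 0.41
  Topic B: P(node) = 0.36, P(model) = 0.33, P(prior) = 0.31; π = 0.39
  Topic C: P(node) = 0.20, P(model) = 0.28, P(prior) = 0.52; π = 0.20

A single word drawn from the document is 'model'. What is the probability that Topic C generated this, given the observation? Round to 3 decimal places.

0.224

By Bayes' theorem, P(k | x) = w_k f_k(x) / Σ_j w_j f_j(x).
Evaluate each component's likelihood at the observed value:
  L_A = P(model | comp) = 0.16
  L_B = P(model | comp) = 0.33
  L_C = P(model | comp) = 0.28
Weight by the priors:
  w_A·L_A = 0.41 × 0.16 = 0.0656
  w_B·L_B = 0.39 × 0.33 = 0.1287
  w_C·L_C = 0.20 × 0.28 = 0.056
Normaliser: 0.0656 + 0.1287 + 0.056 = 0.2503
So the posterior for Topic C is 0.056 / 0.2503 ≈ 0.224.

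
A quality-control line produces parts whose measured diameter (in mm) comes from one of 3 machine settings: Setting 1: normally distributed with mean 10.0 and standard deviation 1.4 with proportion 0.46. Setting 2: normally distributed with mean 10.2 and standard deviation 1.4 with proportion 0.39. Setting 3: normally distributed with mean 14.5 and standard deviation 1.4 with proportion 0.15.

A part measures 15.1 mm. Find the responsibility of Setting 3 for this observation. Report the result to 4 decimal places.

0.9895

The responsibility of component k is w_k f_k(x) divided by Σ_j w_j f_j(x).
Normal densities:
  f_1 = 0.000374239
  f_2 = 0.000623345
  f_3 = 0.259955
Unnormalised posteriors:
  w_1·f_1 = 0.46 × 0.000374239 = 0.00017215
  w_2·f_2 = 0.39 × 0.000623345 = 0.000243104
  w_3·f_3 = 0.15 × 0.259955 = 0.0389932
Sum: 0.00017215 + 0.000243104 + 0.0389932 = 0.0394085
Responsibility of Setting 3: 0.0389932 / 0.0394085 ≈ 0.9895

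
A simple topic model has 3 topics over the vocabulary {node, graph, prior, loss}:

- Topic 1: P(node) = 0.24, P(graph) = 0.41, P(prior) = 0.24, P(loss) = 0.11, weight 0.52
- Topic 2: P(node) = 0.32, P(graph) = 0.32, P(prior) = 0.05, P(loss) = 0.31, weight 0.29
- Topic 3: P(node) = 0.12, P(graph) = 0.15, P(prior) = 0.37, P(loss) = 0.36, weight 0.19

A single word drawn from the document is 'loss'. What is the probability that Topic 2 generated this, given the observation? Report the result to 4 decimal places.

P(component k | x) = w_k·f_k(x) / marginal(x), where marginal(x) = Σ_j w_j·f_j(x).
Categorical probabilities:
  L_1 = P(loss | comp) = 0.11
  L_2 = P(loss | comp) = 0.31
  L_3 = P(loss | comp) = 0.36
Unnormalised posteriors:
  w_1·L_1 = 0.52 × 0.11 = 0.0572
  w_2·L_2 = 0.29 × 0.31 = 0.0899
  w_3·L_3 = 0.19 × 0.36 = 0.0684
Sum: 0.0572 + 0.0899 + 0.0684 = 0.2155
So the posterior for Topic 2 is 0.0899 / 0.2155 ≈ 0.4172.

0.4172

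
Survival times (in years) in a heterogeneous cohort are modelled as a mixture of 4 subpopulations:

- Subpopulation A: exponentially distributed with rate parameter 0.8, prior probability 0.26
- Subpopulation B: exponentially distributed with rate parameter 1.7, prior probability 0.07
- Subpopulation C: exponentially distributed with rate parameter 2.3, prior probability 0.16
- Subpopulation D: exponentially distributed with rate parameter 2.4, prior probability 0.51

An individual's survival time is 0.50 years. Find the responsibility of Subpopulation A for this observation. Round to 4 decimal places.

P(component k | x) = π_k·f_k(x) / marginal(x), where marginal(x) = Σ_j π_j·f_j(x).
Component likelihoods at x = 0.50 years:
  f_A = 0.8·e^(−0.8·0.50) = 0.8·e^(−0.4000) = 0.536256
  f_B = 1.7·e^(−1.7·0.50) = 1.7·e^(−0.8500) = 0.726605
  f_C = 2.3·e^(−2.3·0.50) = 2.3·e^(−1.1500) = 0.728265
  f_D = 2.4·e^(−2.4·0.50) = 2.4·e^(−1.2000) = 0.722866
Weight by the priors:
  π_A·f_A = 0.26 × 0.536256 = 0.139427
  π_B·f_B = 0.07 × 0.726605 = 0.0508624
  π_C·f_C = 0.16 × 0.728265 = 0.116522
  π_D·f_D = 0.51 × 0.722866 = 0.368662
Normaliser: 0.139427 + 0.0508624 + 0.116522 + 0.368662 = 0.675473
P(Subpopulation A | 0.50 years) ≈ 0.2064

0.2064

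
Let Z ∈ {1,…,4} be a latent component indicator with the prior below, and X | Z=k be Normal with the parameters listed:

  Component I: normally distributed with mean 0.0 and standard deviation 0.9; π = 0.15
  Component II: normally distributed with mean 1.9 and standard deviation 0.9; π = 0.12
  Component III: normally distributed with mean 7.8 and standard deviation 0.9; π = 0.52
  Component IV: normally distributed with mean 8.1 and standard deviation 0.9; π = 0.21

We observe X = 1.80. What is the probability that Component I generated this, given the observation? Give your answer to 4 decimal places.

0.1455

Apply Bayes' rule: the posterior for each component is proportional to its prior times its likelihood at x.
Normal densities:
  f_I = 0.05999
  f_II = 0.440541
  f_III = 9.901e-11
  f_IV = 1.01497e-11
Unnormalised posteriors:
  π_I·f_I = 0.15 × 0.05999 = 0.00899849
  π_II·f_II = 0.12 × 0.440541 = 0.052865
  π_III·f_III = 0.52 × 9.901e-11 = 5.14852e-11
  π_IV·f_IV = 0.21 × 1.01497e-11 = 2.13143e-12
Normaliser: 0.00899849 + 0.052865 + 5.14852e-11 + 2.13143e-12 = 0.0618635
P(Component I | data) = 0.00899849 / 0.0618635 ≈ 0.1455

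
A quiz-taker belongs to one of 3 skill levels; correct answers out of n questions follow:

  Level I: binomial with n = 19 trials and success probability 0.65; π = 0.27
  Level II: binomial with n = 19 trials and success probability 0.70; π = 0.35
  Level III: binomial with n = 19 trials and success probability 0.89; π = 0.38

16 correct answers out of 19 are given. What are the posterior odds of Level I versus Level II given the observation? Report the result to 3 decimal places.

0.374

Since P(k|x) ∝ P(Z=k) f_k(x), the posterior odds are P(Z=i) f_i(x) / (P(Z=j) f_j(x)).
Component likelihoods at x = 16 correct answers out of 19:
  p_I = 0.0421834
  p_II = 0.0869473
  p_III = 0.199867
Posterior odds = (P(Z=I)·p_I) / (P(Z=II)·p_II) = (0.27·0.0421834) / (0.35·0.0869473) = 0.0113895 / 0.0304316 ≈ 0.374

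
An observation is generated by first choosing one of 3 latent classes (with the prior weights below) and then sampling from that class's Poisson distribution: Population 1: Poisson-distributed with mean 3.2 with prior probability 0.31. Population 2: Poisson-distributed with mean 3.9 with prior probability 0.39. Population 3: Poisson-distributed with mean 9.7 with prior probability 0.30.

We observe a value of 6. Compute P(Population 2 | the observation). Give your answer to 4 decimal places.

P(component k | x) = w_k·f_k(x) / marginal(x), where marginal(x) = Σ_j w_j·f_j(x).
Evaluate each component's likelihood at the observed value:
  p_1 = e^(−3.2)·3.2^6/6! = 0.060789
  p_2 = e^(−3.9)·3.9^6/6! = 0.0989251
  p_3 = e^(−9.7)·9.7^6/6! = 0.0708992
Prior × likelihood for each component:
  w_1·p_1 = 0.31 × 0.060789 = 0.0188446
  w_2·p_2 = 0.39 × 0.0989251 = 0.0385808
  w_3·p_3 = 0.30 × 0.0708992 = 0.0212698
Sum: 0.0188446 + 0.0385808 + 0.0212698 = 0.0786952
So the posterior for Population 2 is 0.0385808 / 0.0786952 ≈ 0.4903.

0.4903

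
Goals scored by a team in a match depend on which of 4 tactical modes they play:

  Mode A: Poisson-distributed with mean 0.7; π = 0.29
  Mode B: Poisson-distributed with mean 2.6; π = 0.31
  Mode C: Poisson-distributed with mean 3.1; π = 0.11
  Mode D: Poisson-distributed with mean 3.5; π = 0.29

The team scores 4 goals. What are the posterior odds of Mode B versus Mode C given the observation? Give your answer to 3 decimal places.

The posterior odds equal the prior odds times the likelihood ratio: (π_i/π_j)·(f_i(x)/f_j(x)).
Evaluate each component's likelihood at the observed value:
  p_A = e^(−0.7)·0.7^4/4! = 0.00496792
  p_B = e^(−2.6)·2.6^4/4! = 0.141422
  p_C = e^(−3.1)·3.1^4/4! = 0.17335
  p_D = e^(−3.5)·3.5^4/4! = 0.188812
Posterior odds = (π_B·p_B) / (π_C·p_C) = (0.31·0.141422) / (0.11·0.17335) = 0.0438408 / 0.0190684 ≈ 2.299

2.299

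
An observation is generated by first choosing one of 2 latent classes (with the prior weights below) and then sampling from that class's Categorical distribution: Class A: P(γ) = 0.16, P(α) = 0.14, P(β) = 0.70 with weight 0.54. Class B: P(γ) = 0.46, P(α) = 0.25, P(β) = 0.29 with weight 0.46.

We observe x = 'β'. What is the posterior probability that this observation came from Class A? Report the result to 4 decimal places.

0.7391

Posterior ∝ prior × likelihood, so P(k | x) ∝ P(Z=k) f_k(x); normalise over all components.
Component likelihoods at x = 'β':
  f_A = 0.7
  f_B = 0.29
Prior × likelihood for each component:
  P(Z=A)·f_A = 0.54 × 0.7 = 0.378
  P(Z=B)·f_B = 0.46 × 0.29 = 0.1334
Denominator: 0.378 + 0.1334 = 0.5114
P(Class A | the observation) = 0.378 / 0.5114 ≈ 0.7391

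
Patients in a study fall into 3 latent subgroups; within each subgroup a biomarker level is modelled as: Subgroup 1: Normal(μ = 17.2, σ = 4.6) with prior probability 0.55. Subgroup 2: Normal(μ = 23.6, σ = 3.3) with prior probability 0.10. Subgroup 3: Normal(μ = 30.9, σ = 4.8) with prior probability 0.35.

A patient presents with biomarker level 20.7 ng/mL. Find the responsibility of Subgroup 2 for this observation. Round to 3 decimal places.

By Bayes' theorem, P(k | x) = P(Z=k) f_k(x) / Σ_j P(Z=j) f_j(x).
Evaluate each component's likelihood at the observed value:
  p_1 = 0.0649293
  p_2 = 0.0821675
  p_3 = 0.00869187
Weight by the priors:
  P(Z=1)·p_1 = 0.55 × 0.0649293 = 0.0357111
  P(Z=2)·p_2 = 0.10 × 0.0821675 = 0.00821675
  P(Z=3)·p_3 = 0.35 × 0.00869187 = 0.00304216
Evidence: 0.0357111 + 0.00821675 + 0.00304216 = 0.04697
So the posterior for Subgroup 2 is 0.00821675 / 0.04697 ≈ 0.175.

0.175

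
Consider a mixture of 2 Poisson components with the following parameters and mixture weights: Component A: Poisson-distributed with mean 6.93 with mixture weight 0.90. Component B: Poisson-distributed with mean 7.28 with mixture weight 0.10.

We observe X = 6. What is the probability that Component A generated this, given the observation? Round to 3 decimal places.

0.905

Apply Bayes' rule: the posterior for each component is proportional to its prior times its likelihood at x.
Evaluate each component's likelihood at the observed value:
  p_A = 0.150455
  p_B = 0.142492
Prior × likelihood for each component:
  w_A·p_A = 0.90 × 0.150455 = 0.135409
  w_B·p_B = 0.10 × 0.142492 = 0.0142492
Marginal: 0.135409 + 0.0142492 = 0.149659
So the posterior for Component A is 0.135409 / 0.149659 ≈ 0.905.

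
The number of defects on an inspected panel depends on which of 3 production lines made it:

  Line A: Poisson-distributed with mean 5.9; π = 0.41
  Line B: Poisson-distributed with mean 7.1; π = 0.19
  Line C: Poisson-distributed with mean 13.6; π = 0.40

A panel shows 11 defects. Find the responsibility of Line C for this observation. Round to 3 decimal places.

Posterior ∝ prior × likelihood, so P(k | x) ∝ π_k f_k(x); normalise over all components.
Component likelihoods at x = 11 defects:
  f_A = e^(−5.9)·5.9^11/11! = 0.0206956
  f_B = e^(−7.1)·7.1^11/11! = 0.0477744
  f_C = e^(−13.6)·13.6^11/11! = 0.0914887
Multiply by the mixture weights:
  π_A·f_A = 0.41 × 0.0206956 = 0.00848521
  π_B·f_B = 0.19 × 0.0477744 = 0.00907714
  π_C·f_C = 0.40 × 0.0914887 = 0.0365955
Sum: 0.00848521 + 0.00907714 + 0.0365955 = 0.0541578
Responsibility of Line C: 0.0365955 / 0.0541578 ≈ 0.676

0.676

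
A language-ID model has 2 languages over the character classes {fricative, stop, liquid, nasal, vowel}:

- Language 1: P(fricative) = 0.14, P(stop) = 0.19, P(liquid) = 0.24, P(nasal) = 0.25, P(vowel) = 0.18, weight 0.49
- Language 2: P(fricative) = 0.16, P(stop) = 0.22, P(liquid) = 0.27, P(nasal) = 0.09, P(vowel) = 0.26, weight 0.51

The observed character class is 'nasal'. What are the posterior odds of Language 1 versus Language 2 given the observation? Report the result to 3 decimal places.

Since P(k|x) ∝ w_k f_k(x), the posterior odds are w_i f_i(x) / (w_j f_j(x)).
Categorical probabilities:
  p_1 = P(nasal | comp) = 0.25
  p_2 = P(nasal | comp) = 0.09
Odds = (0.49/0.51) × (0.25/0.09) = 0.960784 × 2.77778 ≈ 2.669

2.669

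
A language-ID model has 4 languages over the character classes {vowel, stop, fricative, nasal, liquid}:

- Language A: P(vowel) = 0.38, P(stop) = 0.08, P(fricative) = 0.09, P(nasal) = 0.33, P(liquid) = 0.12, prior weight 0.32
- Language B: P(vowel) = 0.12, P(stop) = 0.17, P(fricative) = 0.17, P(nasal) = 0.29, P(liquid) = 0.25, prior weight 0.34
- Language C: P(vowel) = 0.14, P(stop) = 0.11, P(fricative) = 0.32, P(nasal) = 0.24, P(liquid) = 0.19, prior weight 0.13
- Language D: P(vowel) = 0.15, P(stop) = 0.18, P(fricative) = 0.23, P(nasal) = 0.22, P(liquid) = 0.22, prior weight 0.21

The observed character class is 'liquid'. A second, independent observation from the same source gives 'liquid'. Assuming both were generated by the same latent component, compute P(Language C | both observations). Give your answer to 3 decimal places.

By Bayes' theorem, P(k | x) = π_k f_k(x) / Σ_j π_j f_j(x).
Since both observations come from the same component, the likelihood for component k is f_k(x₁)·f_k(x₂).
  p_A = [0.12] × [0.12] = 0.0144
  p_B = [0.25] × [0.25] = 0.0625
  p_C = [0.19] × [0.19] = 0.0361
  p_D = [0.22] × [0.22] = 0.0484
Multiply by the mixture weights:
  π_A·p_A = 0.32 × 0.0144 = 0.004608
  π_B·p_B = 0.34 × 0.0625 = 0.02125
  π_C·p_C = 0.13 × 0.0361 = 0.004693
  π_D·p_D = 0.21 × 0.0484 = 0.010164
Sum: 0.004608 + 0.02125 + 0.004693 + 0.010164 = 0.040715
So the posterior for Language C is 0.004693 / 0.040715 ≈ 0.115.

0.115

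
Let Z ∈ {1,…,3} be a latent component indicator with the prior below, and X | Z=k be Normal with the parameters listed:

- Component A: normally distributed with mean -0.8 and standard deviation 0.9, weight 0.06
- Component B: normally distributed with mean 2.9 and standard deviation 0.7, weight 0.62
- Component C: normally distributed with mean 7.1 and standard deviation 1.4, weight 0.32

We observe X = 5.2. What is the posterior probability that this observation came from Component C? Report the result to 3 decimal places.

0.958

Posterior ∝ prior × likelihood, so P(k | x) ∝ w_k f_k(x); normalise over all components.
Normal densities:
  f_A = 9.901e-11
  f_B = 0.00257934
  f_C = 0.113457
Weight by the priors:
  w_A·f_A = 0.06 × 9.901e-11 = 5.9406e-12
  w_B·f_B = 0.62 × 0.00257934 = 0.00159919
  w_C·f_C = 0.32 × 0.113457 = 0.0363063
Normaliser: 5.9406e-12 + 0.00159919 + 0.0363063 = 0.0379055
P(Component C | data) ≈ 0.958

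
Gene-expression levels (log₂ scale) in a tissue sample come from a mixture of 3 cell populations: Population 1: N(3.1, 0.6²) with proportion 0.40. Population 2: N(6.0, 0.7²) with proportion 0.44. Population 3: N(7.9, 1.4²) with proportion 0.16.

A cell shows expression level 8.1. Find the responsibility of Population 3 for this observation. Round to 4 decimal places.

By Bayes' theorem, P(k | x) = w_k f_k(x) / Σ_j w_j f_j(x).
Normal densities:
  p_1 = 5.53464e-16
  p_2 = 0.00633121
  p_3 = 0.282066
Prior × likelihood for each component:
  w_1·p_1 = 0.40 × 5.53464e-16 = 2.21386e-16
  w_2·p_2 = 0.44 × 0.00633121 = 0.00278573
  w_3·p_3 = 0.16 × 0.282066 = 0.0451305
Sum: 2.21386e-16 + 0.00278573 + 0.0451305 = 0.0479163
So the posterior for Population 3 is 0.0451305 / 0.0479163 ≈ 0.9419.

0.9419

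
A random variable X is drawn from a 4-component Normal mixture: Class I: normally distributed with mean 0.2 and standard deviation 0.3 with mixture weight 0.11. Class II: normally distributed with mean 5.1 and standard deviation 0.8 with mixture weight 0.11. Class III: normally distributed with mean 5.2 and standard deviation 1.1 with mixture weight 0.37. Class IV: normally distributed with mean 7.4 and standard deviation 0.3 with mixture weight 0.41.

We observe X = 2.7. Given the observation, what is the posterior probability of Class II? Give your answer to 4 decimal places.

0.0567

Posterior ∝ prior × likelihood, so P(k | x) ∝ w_k f_k(x); normalise over all components.
Component likelihoods at x = 2.7:
  L_I = (1/(0.3·√(2π)))·exp(−(2.7−0.2)²/(2·0.3²)) = 1.329808·exp(-34.72222) = 1.10693e-15
  L_II = (1/(0.8·√(2π)))·exp(−(2.7−5.1)²/(2·0.8²)) = 0.498678·exp(-4.50000) = 0.00553981
  L_III = (1/(1.1·√(2π)))·exp(−(2.7−5.2)²/(2·1.1²)) = 0.362675·exp(-2.58264) = 0.0274087
  L_IV = (1/(0.3·√(2π)))·exp(−(2.7−7.4)²/(2·0.3²)) = 1.329808·exp(-122.72222) = 6.70201e-54
Prior × likelihood for each component:
  w_I·L_I = 0.11 × 1.10693e-15 = 1.21762e-16
  w_II·L_II = 0.11 × 0.00553981 = 0.000609379
  w_III·L_III = 0.37 × 0.0274087 = 0.0101412
  w_IV·L_IV = 0.41 × 6.70201e-54 = 2.74782e-54
Marginal: 1.21762e-16 + 0.000609379 + 0.0101412 + 2.74782e-54 = 0.0107506
Responsibility of Class II: 0.000609379 / 0.0107506 ≈ 0.0567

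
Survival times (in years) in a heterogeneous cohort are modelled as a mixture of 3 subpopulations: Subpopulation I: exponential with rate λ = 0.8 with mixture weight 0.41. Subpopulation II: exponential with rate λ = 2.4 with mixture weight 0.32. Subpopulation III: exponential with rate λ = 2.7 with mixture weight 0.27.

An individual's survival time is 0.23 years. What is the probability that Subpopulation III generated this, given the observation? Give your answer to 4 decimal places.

0.3539

By Bayes' theorem, P(k | x) = w_k f_k(x) / Σ_j w_j f_j(x).
Exponential densities:
  f_I = 0.8·e^(−0.8·0.23) = 0.8·e^(−0.1840) = 0.665549
  f_II = 2.4·e^(−2.4·0.23) = 2.4·e^(−0.5520) = 1.38191
  f_III = 2.7·e^(−2.7·0.23) = 2.7·e^(−0.6210) = 1.451
Prior × likelihood for each component:
  w_I·f_I = 0.41 × 0.665549 = 0.272875
  w_II·f_II = 0.32 × 1.38191 = 0.442212
  w_III·f_III = 0.27 × 1.451 = 0.39177
Marginal: 0.272875 + 0.442212 + 0.39177 = 1.10686
So the posterior for Subpopulation III is 0.39177 / 1.10686 ≈ 0.3539.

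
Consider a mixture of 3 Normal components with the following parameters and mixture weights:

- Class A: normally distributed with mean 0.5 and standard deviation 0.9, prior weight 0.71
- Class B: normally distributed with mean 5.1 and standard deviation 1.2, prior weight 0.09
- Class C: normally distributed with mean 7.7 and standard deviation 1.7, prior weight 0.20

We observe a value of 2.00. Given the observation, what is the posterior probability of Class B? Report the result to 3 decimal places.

0.013

Apply Bayes' rule: the posterior for each component is proportional to its prior times its likelihood at x.
Component likelihoods at x = 2.00:
  L_A = (1/(0.9·√(2π)))·exp(−(2.00−0.5)²/(2·0.9²)) = 0.443269·exp(-1.38889) = 0.11053
  L_B = (1/(1.2·√(2π)))·exp(−(2.00−5.1)²/(2·1.2²)) = 0.332452·exp(-3.33681) = 0.0118188
  L_C = (1/(1.7·√(2π)))·exp(−(2.00−7.7)²/(2·1.7²)) = 0.234672·exp(-5.62111) = 0.00084966
Prior × likelihood for each component:
  w_A·L_A = 0.71 × 0.11053 = 0.0784764
  w_B·L_B = 0.09 × 0.0118188 = 0.00106369
  w_C·L_C = 0.20 × 0.00084966 = 0.000169932
Denominator: 0.0784764 + 0.00106369 + 0.000169932 = 0.07971
Responsibility of Class B: 0.00106369 / 0.07971 ≈ 0.013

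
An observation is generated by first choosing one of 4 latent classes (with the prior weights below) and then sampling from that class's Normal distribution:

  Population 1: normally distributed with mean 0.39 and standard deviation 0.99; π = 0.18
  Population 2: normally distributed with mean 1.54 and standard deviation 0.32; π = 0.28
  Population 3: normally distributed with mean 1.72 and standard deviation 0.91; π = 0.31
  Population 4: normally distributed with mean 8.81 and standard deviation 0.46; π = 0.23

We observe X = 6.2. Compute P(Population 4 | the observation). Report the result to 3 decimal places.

Apply Bayes' rule: the posterior for each component is proportional to its prior times its likelihood at x.
Component likelihoods at x = 6.2:
  p_1 = (1/(0.99·√(2π)))·exp(−(6.2−0.39)²/(2·0.99²)) = 0.402972·exp(-17.22074) = 1.33783e-08
  p_2 = (1/(0.32·√(2π)))·exp(−(6.2−1.54)²/(2·0.32²)) = 1.246695·exp(-106.03320) = 1.11205e-46
  p_3 = (1/(0.91·√(2π)))·exp(−(6.2−1.72)²/(2·0.91²)) = 0.438398·exp(-12.11834) = 2.39298e-06
  p_4 = (1/(0.46·√(2π)))·exp(−(6.2−8.81)²/(2·0.46²)) = 0.867266·exp(-16.09664) = 8.86071e-08
Prior × likelihood for each component:
  w_1·p_1 = 0.18 × 1.33783e-08 = 2.4081e-09
  w_2·p_2 = 0.28 × 1.11205e-46 = 3.11375e-47
  w_3·p_3 = 0.31 × 2.39298e-06 = 7.41824e-07
  w_4·p_4 = 0.23 × 8.86071e-08 = 2.03796e-08
Normaliser: 2.4081e-09 + 3.11375e-47 + 7.41824e-07 + 2.03796e-08 = 7.64612e-07
P(Population 4 | 6.2) ≈ 0.027

0.027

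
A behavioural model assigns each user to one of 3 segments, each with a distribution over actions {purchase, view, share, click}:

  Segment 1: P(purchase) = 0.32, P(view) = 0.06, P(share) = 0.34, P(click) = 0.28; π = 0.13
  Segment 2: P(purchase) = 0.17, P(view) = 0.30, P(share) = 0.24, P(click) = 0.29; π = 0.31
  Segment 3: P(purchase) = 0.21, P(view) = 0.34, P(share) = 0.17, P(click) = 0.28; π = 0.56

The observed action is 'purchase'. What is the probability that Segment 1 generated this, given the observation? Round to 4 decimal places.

By Bayes' theorem, P(k | x) = π_k f_k(x) / Σ_j π_j f_j(x).
Component likelihoods at x = 'purchase':
  L_1 = 0.32
  L_2 = 0.17
  L_3 = 0.21
Prior × likelihood for each component:
  π_1·L_1 = 0.13 × 0.32 = 0.0416
  π_2·L_2 = 0.31 × 0.17 = 0.0527
  π_3·L_3 = 0.56 × 0.21 = 0.1176
Normaliser: 0.0416 + 0.0527 + 0.1176 = 0.2119
Responsibility of Segment 1: 0.0416 / 0.2119 ≈ 0.1963

0.1963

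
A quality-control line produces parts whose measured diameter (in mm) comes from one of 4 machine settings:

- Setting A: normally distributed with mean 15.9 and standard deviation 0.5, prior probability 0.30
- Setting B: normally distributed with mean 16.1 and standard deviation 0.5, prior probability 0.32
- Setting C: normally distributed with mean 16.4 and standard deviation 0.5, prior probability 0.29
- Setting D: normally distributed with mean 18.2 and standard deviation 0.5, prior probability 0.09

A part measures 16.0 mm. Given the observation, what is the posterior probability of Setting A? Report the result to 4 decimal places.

0.3593

By Bayes' theorem, P(k | x) = P(Z=k) f_k(x) / Σ_j P(Z=j) f_j(x).
Evaluate each component's likelihood at the observed value:
  f_A = (1/(0.5·√(2π)))·exp(−(16.0−15.9)²/(2·0.5²)) = 0.797885·exp(-0.02000) = 0.782085
  f_B = (1/(0.5·√(2π)))·exp(−(16.0−16.1)²/(2·0.5²)) = 0.797885·exp(-0.02000) = 0.782085
  f_C = (1/(0.5·√(2π)))·exp(−(16.0−16.4)²/(2·0.5²)) = 0.797885·exp(-0.32000) = 0.579383
  f_D = (1/(0.5·√(2π)))·exp(−(16.0−18.2)²/(2·0.5²)) = 0.797885·exp(-9.68000) = 4.98849e-05
Prior × likelihood for each component:
  P(Z=A)·f_A = 0.30 × 0.782085 = 0.234626
  P(Z=B)·f_B = 0.32 × 0.782085 = 0.250267
  P(Z=C)·f_C = 0.29 × 0.579383 = 0.168021
  P(Z=D)·f_D = 0.09 × 4.98849e-05 = 4.48964e-06
Normaliser: 0.234626 + 0.250267 + 0.168021 + 4.48964e-06 = 0.652919
P(Setting A | x) ≈ 0.3593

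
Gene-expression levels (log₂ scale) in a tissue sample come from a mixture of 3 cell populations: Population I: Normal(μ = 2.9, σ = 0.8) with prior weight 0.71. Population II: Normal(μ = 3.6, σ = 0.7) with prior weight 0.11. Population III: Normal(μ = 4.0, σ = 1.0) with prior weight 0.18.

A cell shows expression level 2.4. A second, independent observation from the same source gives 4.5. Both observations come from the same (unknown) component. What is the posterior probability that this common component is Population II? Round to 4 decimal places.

0.1188

The responsibility of component k is w_k f_k(x) divided by Σ_j w_j f_j(x).
Since both observations come from the same component, the likelihood for component k is f_k(x₁)·f_k(x₂).
  f_I = [0.410201] × [0.0674887] = 0.0276839
  f_II = [0.131119] × [0.249376] = 0.0326979
  f_III = [0.110921] × [0.352065] = 0.0390514
Prior × likelihood for each component:
  w_I·f_I = 0.71 × 0.0276839 = 0.0196556
  w_II·f_II = 0.11 × 0.0326979 = 0.00359676
  w_III·f_III = 0.18 × 0.0390514 = 0.00702925
Marginal: 0.0196556 + 0.00359676 + 0.00702925 = 0.0302816
P(Population II | data) ≈ 0.1188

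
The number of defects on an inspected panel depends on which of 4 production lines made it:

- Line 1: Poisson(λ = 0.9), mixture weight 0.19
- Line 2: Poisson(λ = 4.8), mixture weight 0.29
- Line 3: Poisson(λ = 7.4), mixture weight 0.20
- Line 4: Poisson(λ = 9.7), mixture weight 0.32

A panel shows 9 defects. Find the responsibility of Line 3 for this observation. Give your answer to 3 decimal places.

Apply Bayes' rule: the posterior for each component is proportional to its prior times its likelihood at x.
Component likelihoods at x = 9 defects:
  p_1 = 4.34065e-07
  p_2 = 0.0306757
  p_3 = 0.112084
  p_4 = 0.128388
Multiply by the mixture weights:
  π_1·p_1 = 0.19 × 4.34065e-07 = 8.24723e-08
  π_2·p_2 = 0.29 × 0.0306757 = 0.00889596
  π_3·p_3 = 0.20 × 0.112084 = 0.0224168
  π_4·p_4 = 0.32 × 0.128388 = 0.0410843
Marginal: 8.24723e-08 + 0.00889596 + 0.0224168 + 0.0410843 = 0.0723971
So the posterior for Line 3 is 0.0224168 / 0.0723971 ≈ 0.310.

0.310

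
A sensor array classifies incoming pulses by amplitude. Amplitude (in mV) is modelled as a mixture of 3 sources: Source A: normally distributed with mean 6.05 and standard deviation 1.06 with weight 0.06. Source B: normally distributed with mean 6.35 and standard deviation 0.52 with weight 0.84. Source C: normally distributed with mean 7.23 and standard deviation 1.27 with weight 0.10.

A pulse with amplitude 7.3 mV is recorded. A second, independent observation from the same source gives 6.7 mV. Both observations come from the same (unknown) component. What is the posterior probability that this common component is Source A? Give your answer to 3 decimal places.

By Bayes' theorem, P(k | x) = π_k f_k(x) / Σ_j π_j f_j(x).
Since both observations come from the same component, the likelihood for component k is f_k(x₁)·f_k(x₂).
  p_A = [0.187774] × [0.311854] = 0.0585581
  p_B = [0.144592] × [0.611691] = 0.0884459
  p_C = [0.313651] × [0.287931] = 0.0903098
Unnormalised posteriors:
  π_A·p_A = 0.06 × 0.0585581 = 0.00351348
  π_B·p_B = 0.84 × 0.0884459 = 0.0742945
  π_C·p_C = 0.10 × 0.0903098 = 0.00903098
Marginal: 0.00351348 + 0.0742945 + 0.00903098 = 0.086839
P(Source A | x₁,x₂) = 0.00351348 / 0.086839 ≈ 0.040

0.040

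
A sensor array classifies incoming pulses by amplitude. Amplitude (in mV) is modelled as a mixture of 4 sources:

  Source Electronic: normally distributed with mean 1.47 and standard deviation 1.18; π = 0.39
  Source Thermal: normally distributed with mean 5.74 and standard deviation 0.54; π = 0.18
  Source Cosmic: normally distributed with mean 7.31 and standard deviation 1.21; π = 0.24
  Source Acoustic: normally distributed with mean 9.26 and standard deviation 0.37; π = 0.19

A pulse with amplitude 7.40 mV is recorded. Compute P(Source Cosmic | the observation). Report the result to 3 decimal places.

Apply Bayes' rule: the posterior for each component is proportional to its prior times its likelihood at x.
Evaluate each component's likelihood at the observed value:
  L_Electronic = (1/(1.18·√(2π)))·exp(−(7.40−1.47)²/(2·1.18²)) = 0.338087·exp(-12.62744) = 1.10917e-06
  L_Thermal = (1/(0.54·√(2π)))·exp(−(7.40−5.74)²/(2·0.54²)) = 0.738782·exp(-4.72497) = 0.00655375
  L_Cosmic = (1/(1.21·√(2π)))·exp(−(7.40−7.31)²/(2·1.21²)) = 0.329704·exp(-0.00277) = 0.328794
  L_Acoustic = (1/(0.37·√(2π)))·exp(−(7.40−9.26)²/(2·0.37²)) = 1.078222·exp(-12.63550) = 3.50897e-06
Multiply by the mixture weights:
  P(Z=Electronic)·L_Electronic = 0.39 × 1.10917e-06 = 4.32578e-07
  P(Z=Thermal)·L_Thermal = 0.18 × 0.00655375 = 0.00117967
  P(Z=Cosmic)·L_Cosmic = 0.24 × 0.328794 = 0.0789105
  P(Z=Acoustic)·L_Acoustic = 0.19 × 3.50897e-06 = 6.66705e-07
Normaliser: 4.32578e-07 + 0.00117967 + 0.0789105 + 6.66705e-07 = 0.0800912
P(Source Cosmic | data) = 0.0789105 / 0.0800912 ≈ 0.985

0.985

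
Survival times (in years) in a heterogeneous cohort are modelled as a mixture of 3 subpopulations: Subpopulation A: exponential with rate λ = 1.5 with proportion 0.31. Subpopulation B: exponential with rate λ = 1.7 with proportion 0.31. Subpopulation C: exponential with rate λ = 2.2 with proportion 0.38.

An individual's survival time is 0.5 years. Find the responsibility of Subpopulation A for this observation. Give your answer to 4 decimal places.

0.3037

By Bayes' theorem, P(k | x) = w_k f_k(x) / Σ_j w_j f_j(x).
Component likelihoods at x = 0.5 years:
  p_A = 1.5·e^(−1.5·0.5) = 1.5·e^(−0.7500) = 0.70855
  p_B = 1.7·e^(−1.7·0.5) = 1.7·e^(−0.8500) = 0.726605
  p_C = 2.2·e^(−2.2·0.5) = 2.2·e^(−1.1000) = 0.732316
Multiply by the mixture weights:
  w_A·p_A = 0.31 × 0.70855 = 0.21965
  w_B·p_B = 0.31 × 0.726605 = 0.225248
  w_C·p_C = 0.38 × 0.732316 = 0.27828
Sum: 0.21965 + 0.225248 + 0.27828 = 0.723178
Responsibility of Subpopulation A: 0.21965 / 0.723178 ≈ 0.3037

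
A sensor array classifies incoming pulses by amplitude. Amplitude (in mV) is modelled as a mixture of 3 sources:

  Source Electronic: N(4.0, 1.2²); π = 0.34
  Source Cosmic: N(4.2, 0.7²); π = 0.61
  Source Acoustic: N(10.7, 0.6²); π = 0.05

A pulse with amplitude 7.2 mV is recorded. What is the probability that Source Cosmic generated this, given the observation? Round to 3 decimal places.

Apply Bayes' rule: the posterior for each component is proportional to its prior times its likelihood at x.
Normal densities:
  L_Electronic = (1/(1.2·√(2π)))·exp(−(7.2−4.0)²/(2·1.2²)) = 0.332452·exp(-3.55556) = 0.00949666
  L_Cosmic = (1/(0.7·√(2π)))·exp(−(7.2−4.2)²/(2·0.7²)) = 0.569918·exp(-9.18367) = 5.8532e-05
  L_Acoustic = (1/(0.6·√(2π)))·exp(−(7.2−10.7)²/(2·0.6²)) = 0.664904·exp(-17.01389) = 2.71469e-08
Multiply by the mixture weights:
  w_Electronic·L_Electronic = 0.34 × 0.00949666 = 0.00322886
  w_Cosmic·L_Cosmic = 0.61 × 5.8532e-05 = 3.57045e-05
  w_Acoustic·L_Acoustic = 0.05 × 2.71469e-08 = 1.35735e-09
Sum: 0.00322886 + 3.57045e-05 + 1.35735e-09 = 0.00326457
P(Source Cosmic | the observation) = 3.57045e-05 / 0.00326457 ≈ 0.011

0.011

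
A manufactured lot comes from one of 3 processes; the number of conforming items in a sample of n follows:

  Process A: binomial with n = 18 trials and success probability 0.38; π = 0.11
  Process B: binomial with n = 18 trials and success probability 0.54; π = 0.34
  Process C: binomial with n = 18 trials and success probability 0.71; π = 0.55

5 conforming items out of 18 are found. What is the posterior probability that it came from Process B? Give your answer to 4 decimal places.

The responsibility of component k is P(Z=k) f_k(x) divided by Σ_j P(Z=j) f_j(x).
Binomial probabilities:
  f_A = 0.135797
  f_B = 0.0162443
  f_C = 0.000158615
Multiply by the mixture weights:
  P(Z=A)·f_A = 0.11 × 0.135797 = 0.0149376
  P(Z=B)·f_B = 0.34 × 0.0162443 = 0.00552305
  P(Z=C)·f_C = 0.55 × 0.000158615 = 8.72384e-05
Evidence: 0.0149376 + 0.00552305 + 8.72384e-05 = 0.0205479
P(Process B | the observation) = 0.00552305 / 0.0205479 ≈ 0.2688

0.2688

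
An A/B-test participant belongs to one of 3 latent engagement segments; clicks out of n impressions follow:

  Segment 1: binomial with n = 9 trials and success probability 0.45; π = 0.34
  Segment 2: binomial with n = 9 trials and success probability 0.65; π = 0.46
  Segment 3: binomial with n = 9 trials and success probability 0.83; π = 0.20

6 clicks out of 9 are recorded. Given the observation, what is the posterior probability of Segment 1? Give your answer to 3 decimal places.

0.206

By Bayes' theorem, P(k | x) = P(Z=k) f_k(x) / Σ_j P(Z=j) f_j(x).
Evaluate each component's likelihood at the observed value:
  L_1 = 0.116049
  L_2 = 0.271621
  L_3 = 0.134926
Weight by the priors:
  P(Z=1)·L_1 = 0.34 × 0.116049 = 0.0394568
  P(Z=2)·L_2 = 0.46 × 0.271621 = 0.124946
  P(Z=3)·L_3 = 0.20 × 0.134926 = 0.0269851
Marginal: 0.0394568 + 0.124946 + 0.0269851 = 0.191388
P(Segment 1 | data) = 0.0394568 / 0.191388 ≈ 0.206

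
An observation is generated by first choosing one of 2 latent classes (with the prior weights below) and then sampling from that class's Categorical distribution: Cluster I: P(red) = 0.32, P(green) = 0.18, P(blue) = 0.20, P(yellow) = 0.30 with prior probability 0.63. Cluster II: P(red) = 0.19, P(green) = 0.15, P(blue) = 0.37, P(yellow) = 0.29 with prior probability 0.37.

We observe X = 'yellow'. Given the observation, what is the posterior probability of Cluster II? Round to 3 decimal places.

0.362

P(component k | x) = π_k·f_k(x) / marginal(x), where marginal(x) = Σ_j π_j·f_j(x).
Categorical probabilities:
  p_I = P(yellow | comp) = 0.30
  p_II = P(yellow | comp) = 0.29
Prior × likelihood for each component:
  π_I·p_I = 0.63 × 0.3 = 0.189
  π_II·p_II = 0.37 × 0.29 = 0.1073
Normaliser: 0.189 + 0.1073 = 0.2963
Responsibility of Cluster II: 0.1073 / 0.2963 ≈ 0.362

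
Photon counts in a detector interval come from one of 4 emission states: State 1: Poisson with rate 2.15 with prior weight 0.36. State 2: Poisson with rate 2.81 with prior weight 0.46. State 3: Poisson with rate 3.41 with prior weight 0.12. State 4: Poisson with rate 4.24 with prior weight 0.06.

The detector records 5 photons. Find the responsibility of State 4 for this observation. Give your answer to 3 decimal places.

0.121

Posterior ∝ prior × likelihood, so P(k | x) ∝ w_k f_k(x); normalise over all components.
Component likelihoods at x = 5 photons:
  p_1 = e^(−2.15)·2.15^5/5! = 0.0445942
  p_2 = e^(−2.81)·2.81^5/5! = 0.0878988
  p_3 = e^(−3.41)·3.41^5/5! = 0.126954
  p_4 = e^(−4.24)·4.24^5/5! = 0.164528
Multiply by the mixture weights:
  w_1·p_1 = 0.36 × 0.0445942 = 0.0160539
  w_2·p_2 = 0.46 × 0.0878988 = 0.0404334
  w_3·p_3 = 0.12 × 0.126954 = 0.0152345
  w_4·p_4 = 0.06 × 0.164528 = 0.00987167
Denominator: 0.0160539 + 0.0404334 + 0.0152345 + 0.00987167 = 0.0815935
Responsibility of State 4: 0.00987167 / 0.0815935 ≈ 0.121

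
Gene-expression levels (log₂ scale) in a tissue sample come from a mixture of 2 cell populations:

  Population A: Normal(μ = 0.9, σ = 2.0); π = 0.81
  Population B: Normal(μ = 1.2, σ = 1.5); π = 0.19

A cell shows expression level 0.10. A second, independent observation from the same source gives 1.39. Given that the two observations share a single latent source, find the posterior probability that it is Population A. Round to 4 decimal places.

P(component k | x) = π_k·f_k(x) / marginal(x), where marginal(x) = Σ_j π_j·f_j(x).
Since both observations come from the same component, the likelihood for component k is f_k(x₁)·f_k(x₂).
  f_A = [(1/(2.0·√(2π)))·exp(−(0.10−0.9)²/(2·2.0²)) = 0.199471·exp(-0.08000) = 0.184135] × [0.193573] = 0.0356437
  f_B = [(1/(1.5·√(2π)))·exp(−(0.10−1.2)²/(2·1.5²)) = 0.265962·exp(-0.26889) = 0.203255] × [0.263836] = 0.0536262
Prior × likelihood for each component:
  π_A·f_A = 0.81 × 0.0356437 = 0.0288714
  π_B·f_B = 0.19 × 0.0536262 = 0.010189
Denominator: 0.0288714 + 0.010189 = 0.0390603
P(Population A | x₁,x₂) = 0.0288714 / 0.0390603 ≈ 0.7391

0.7391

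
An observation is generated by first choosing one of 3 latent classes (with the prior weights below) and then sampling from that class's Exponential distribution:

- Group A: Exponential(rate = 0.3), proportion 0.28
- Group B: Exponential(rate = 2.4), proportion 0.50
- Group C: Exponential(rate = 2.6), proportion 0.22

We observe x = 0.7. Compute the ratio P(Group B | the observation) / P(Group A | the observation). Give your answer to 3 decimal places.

3.285

Since P(k|x) ∝ w_k f_k(x), the posterior odds are w_i f_i(x) / (w_j f_j(x)).
Exponential densities:
  f_A = 0.3·e^(−0.3·0.7) = 0.3·e^(−0.2100) = 0.243175
  f_B = 2.4·e^(−2.4·0.7) = 2.4·e^(−1.6800) = 0.447298
  f_C = 2.6·e^(−2.6·0.7) = 2.6·e^(−1.8200) = 0.421267
Odds = (0.50/0.28) × (0.447298/0.243175) = 1.78571 × 1.8394 ≈ 3.285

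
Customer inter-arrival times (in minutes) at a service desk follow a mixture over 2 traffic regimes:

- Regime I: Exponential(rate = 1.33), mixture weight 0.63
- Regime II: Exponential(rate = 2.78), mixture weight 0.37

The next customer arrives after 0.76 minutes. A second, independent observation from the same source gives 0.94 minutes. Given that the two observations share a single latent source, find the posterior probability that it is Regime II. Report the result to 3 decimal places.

0.179

Posterior ∝ prior × likelihood, so P(k | x) ∝ π_k f_k(x); normalise over all components.
Since both observations come from the same component, the likelihood for component k is f_k(x₁)·f_k(x₂).
  p_I = [1.33·e^(−1.33·0.76) = 1.33·e^(−1.0108) = 0.484024] × [0.380975] = 0.184401
  p_II = [2.78·e^(−2.78·0.76) = 2.78·e^(−2.1128) = 0.336099] × [0.203773] = 0.0684879
Unnormalised posteriors:
  π_I·p_I = 0.63 × 0.184401 = 0.116173
  π_II·p_II = 0.37 × 0.0684879 = 0.0253405
Denominator: 0.116173 + 0.0253405 = 0.141513
So the posterior for Regime II is 0.0253405 / 0.141513 ≈ 0.179.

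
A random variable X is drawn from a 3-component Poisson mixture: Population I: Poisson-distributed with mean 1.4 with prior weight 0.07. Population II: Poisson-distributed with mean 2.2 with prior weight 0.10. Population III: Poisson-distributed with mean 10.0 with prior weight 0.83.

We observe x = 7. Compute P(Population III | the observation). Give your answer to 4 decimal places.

Posterior ∝ prior × likelihood, so P(k | x) ∝ w_k f_k(x); normalise over all components.
Component likelihoods at x = 7:
  L_I = e^(−1.4)·1.4^7/7! = 0.000515767
  L_II = e^(−2.2)·2.2^7/7! = 0.00548378
  L_III = e^(−10.0)·10.0^7/7! = 0.0900792
Unnormalised posteriors:
  w_I·L_I = 0.07 × 0.000515767 = 3.61037e-05
  w_II·L_II = 0.10 × 0.00548378 = 0.000548378
  w_III·L_III = 0.83 × 0.0900792 = 0.0747658
Sum: 3.61037e-05 + 0.000548378 + 0.0747658 = 0.0753502
P(Population III | data) ≈ 0.9922

0.9922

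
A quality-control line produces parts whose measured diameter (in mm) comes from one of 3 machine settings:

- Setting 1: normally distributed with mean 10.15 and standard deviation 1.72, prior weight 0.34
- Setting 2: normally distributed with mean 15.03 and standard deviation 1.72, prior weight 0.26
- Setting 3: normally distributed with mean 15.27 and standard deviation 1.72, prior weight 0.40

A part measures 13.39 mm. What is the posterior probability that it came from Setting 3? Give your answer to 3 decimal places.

Posterior ∝ prior × likelihood, so P(k | x) ∝ w_k f_k(x); normalise over all components.
Evaluate each component's likelihood at the observed value:
  p_1 = 0.0393419
  p_2 = 0.147219
  p_3 = 0.127631
Weight by the priors:
  w_1·p_1 = 0.34 × 0.0393419 = 0.0133762
  w_2·p_2 = 0.26 × 0.147219 = 0.038277
  w_3·p_3 = 0.40 × 0.127631 = 0.0510524
Evidence: 0.0133762 + 0.038277 + 0.0510524 = 0.102706
P(Setting 3 | data) = 0.0510524 / 0.102706 ≈ 0.497

0.497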